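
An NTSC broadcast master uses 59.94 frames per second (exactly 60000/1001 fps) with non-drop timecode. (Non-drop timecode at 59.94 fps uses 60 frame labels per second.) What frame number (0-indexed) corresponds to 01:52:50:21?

406221

Total seconds to the label: (1 × 3600 + 52 × 60 + 50) = 6770.
Frame index = 6770 × 60 + 21 = 406221.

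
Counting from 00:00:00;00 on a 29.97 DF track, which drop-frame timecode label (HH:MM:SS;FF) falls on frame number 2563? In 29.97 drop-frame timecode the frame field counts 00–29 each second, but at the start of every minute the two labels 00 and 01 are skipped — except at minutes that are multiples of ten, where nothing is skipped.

Ten DF minutes hold 17982 frames, so frame 2563 lies in block 0 (frames 0–17981) with 2563 frames into that block.
The block's first minute is 1800 frames and the rest 1798 each; 2563 frames reaches minute 1, so 0 × 18 + 1 × 2 = 2 labels have been skipped so far.
Adding those back, label number 2563 + 2 = 2565 at 30 labels/s is 85 s + 15 f = 0 h 1 min 25 s frame 15, i.e. 00:01:25;15.

00:01:25;15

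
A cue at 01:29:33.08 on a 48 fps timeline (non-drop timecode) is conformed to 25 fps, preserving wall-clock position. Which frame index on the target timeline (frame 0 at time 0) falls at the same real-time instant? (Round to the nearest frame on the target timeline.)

frame 134329

Source frame index: (1×3600 + 29×60 + 33) × 48 + 8 = 257912.
Real time: 257912 / (48) = 32239/6 s.
Target frame: (32239/6) × (25) = 805975/6 ≈ 134329.167 → 134329.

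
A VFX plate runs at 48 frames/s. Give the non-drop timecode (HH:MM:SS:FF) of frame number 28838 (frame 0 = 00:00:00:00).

28838 ÷ 48 = 600 full seconds, remainder 38 frames.
600 s = 0 h 10 min 0 s.
Timecode: 00:10:00:38.

00:10:00:38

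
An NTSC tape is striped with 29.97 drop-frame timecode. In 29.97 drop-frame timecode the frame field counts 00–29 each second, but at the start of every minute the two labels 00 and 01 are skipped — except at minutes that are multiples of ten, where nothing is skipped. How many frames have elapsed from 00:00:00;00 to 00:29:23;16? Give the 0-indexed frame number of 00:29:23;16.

52852

Complete 10-minute blocks: 2, each 17982 frames → 35964.
Remaining 9 whole minutes in the current block: 1800 + 8 × 1798 = 16184 frames.
Within the current minute: 23 × 30 + 16 − 2 = 704 (labels ;00/;01 skipped at this minute). Total = 35964 + 16184 + 704 = 52852.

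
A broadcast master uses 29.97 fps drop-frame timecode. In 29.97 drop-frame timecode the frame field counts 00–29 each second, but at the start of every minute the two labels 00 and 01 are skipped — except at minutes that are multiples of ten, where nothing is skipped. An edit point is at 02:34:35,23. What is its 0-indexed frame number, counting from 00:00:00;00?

277995

As if non-drop at 30 labels/s: (2 × 3600 + 34 × 60 + 35) × 30 + 23 = 278273.
Minute boundaries passed: 154; those not divisible by 10: 154 − 15 = 139; dropped labels = 2 × 139 = 278.
Actual frame index = 278273 − 278 = 277995.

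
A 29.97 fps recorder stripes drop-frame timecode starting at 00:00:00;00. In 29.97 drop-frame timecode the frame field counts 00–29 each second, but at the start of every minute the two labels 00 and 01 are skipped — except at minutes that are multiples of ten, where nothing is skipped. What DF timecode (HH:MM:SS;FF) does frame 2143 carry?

Each 10-minute DF block holds 10 × 60 × 30 − 9 × 2 = 17982 frames. 2143 ÷ 17982 → 0 full blocks, remainder 2143.
Within the partial block the first minute is 1800 frames and each further minute 1798, so 1 further minute boundary passed. Total skipped labels = 18 × 0 + 2 × 1 = 2.
Non-drop label index = 2143 + 2 = 2145; at 30 labels/s that is 00:01:11:15, i.e. DF 00:01:11;15.

00:01:11;15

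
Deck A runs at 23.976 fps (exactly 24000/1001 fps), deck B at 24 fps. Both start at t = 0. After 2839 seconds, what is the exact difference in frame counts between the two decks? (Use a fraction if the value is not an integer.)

68136/1001 frames

A emits 24000/1001 × 2839 = 68136000/1001 frames; B emits 24 × 2839 = 68136.
Difference = 68136/1001 frames (≈ 68.0679); B is ahead of A.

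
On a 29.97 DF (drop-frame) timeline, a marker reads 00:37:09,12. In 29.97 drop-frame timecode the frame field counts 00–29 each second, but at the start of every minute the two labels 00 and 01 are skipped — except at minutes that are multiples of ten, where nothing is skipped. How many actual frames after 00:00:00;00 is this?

As if non-drop at 30 labels/s: (0 × 3600 + 37 × 60 + 9) × 30 + 12 = 66882.
Minute boundaries passed: 37; those not divisible by 10: 37 − 3 = 34; dropped labels = 2 × 34 = 68.
Actual frame index = 66882 − 68 = 66814.

66814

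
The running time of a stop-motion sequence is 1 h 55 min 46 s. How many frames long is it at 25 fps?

1 h 55 min 46 s = 6946 s.
Frames = 6946 × 25 = 173650.

173650 frames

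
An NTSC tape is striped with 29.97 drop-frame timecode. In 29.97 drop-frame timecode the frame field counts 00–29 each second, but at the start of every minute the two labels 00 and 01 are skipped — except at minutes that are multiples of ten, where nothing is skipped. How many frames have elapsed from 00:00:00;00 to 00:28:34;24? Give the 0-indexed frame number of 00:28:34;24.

51392

Complete 10-minute blocks: 2, each 17982 frames → 35964.
Remaining 8 whole minutes in the current block: 1800 + 7 × 1798 = 14386 frames.
Within the current minute: 34 × 30 + 24 − 2 = 1042 (labels ;00/;01 skipped at this minute). Total = 35964 + 14386 + 1042 = 51392.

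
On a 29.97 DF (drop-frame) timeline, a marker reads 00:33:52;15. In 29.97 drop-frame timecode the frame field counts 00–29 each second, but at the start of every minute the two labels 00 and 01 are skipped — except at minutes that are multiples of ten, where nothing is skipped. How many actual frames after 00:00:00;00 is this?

60915

As if non-drop at 30 labels/s: (0 × 3600 + 33 × 60 + 52) × 30 + 15 = 60975.
Minute boundaries passed: 33; those not divisible by 10: 33 − 3 = 30; dropped labels = 2 × 30 = 60.
Actual frame index = 60975 − 60 = 60915.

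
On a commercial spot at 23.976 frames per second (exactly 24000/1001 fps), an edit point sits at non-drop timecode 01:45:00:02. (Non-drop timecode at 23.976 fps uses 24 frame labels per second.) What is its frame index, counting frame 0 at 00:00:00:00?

Total seconds to the label: (1 × 3600 + 45 × 60 + 0) = 6300.
Frame index = 6300 × 24 + 2 = 151202.

frame 151202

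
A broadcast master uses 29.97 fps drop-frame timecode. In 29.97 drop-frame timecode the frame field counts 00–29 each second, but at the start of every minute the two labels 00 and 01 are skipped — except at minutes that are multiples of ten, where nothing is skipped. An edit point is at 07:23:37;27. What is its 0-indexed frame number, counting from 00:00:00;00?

797739

Complete 10-minute blocks: 44, each 17982 frames → 791208.
Remaining 3 whole minutes in the current block: 1800 + 2 × 1798 = 5396 frames.
Within the current minute: 37 × 30 + 27 − 2 = 1135 (labels ;00/;01 skipped at this minute). Total = 791208 + 5396 + 1135 = 797739.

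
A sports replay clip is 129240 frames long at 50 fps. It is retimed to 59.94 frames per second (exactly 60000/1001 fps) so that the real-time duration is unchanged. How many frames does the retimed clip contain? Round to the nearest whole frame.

Frames at target rate = 129240 × (60000/1001) / (50) = 155088000/1001 ≈ 154933.067.
Nearest whole frame: 154933.

154933 frames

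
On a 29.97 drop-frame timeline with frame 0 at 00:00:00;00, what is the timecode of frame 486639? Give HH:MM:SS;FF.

04:30:37;15

Each 10-minute DF block holds 10 × 60 × 30 − 9 × 2 = 17982 frames. 486639 ÷ 17982 → 27 full blocks, remainder 1125.
Within the partial block the first minute is 1800 frames and each further minute 1798, so 0 further minute boundaries passed. Total skipped labels = 18 × 27 + 2 × 0 = 486.
Non-drop label index = 486639 + 486 = 487125; at 30 labels/s that is 04:30:37:15, i.e. DF 04:30:37;15.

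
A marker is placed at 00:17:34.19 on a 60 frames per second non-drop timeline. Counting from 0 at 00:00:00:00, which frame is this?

frame 63259

Total seconds to the label: (0 × 3600 + 17 × 60 + 34) = 1054.
Frame index = 1054 × 60 + 19 = 63259.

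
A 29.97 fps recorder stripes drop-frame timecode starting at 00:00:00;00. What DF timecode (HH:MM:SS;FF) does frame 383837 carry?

03:33:27;11

Ten DF minutes hold 17982 frames, so frame 383837 lies in block 21 (frames 377622–395603) with 6215 frames into that block.
The block's first minute is 1800 frames and the rest 1798 each; 6215 frames reaches minute 3, so 21 × 18 + 3 × 2 = 384 labels have been skipped so far.
Adding those back, label number 383837 + 384 = 384221 at 30 labels/s is 12807 s + 11 f = 3 h 33 min 27 s frame 11, i.e. 03:33:27;11.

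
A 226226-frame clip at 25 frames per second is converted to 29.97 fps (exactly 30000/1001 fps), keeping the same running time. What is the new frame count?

271200 frames

Target frames = source frames × (target rate / source rate) = 226226 × (30000/1001)/(25) = 226226 × 1200/1001 = 271200.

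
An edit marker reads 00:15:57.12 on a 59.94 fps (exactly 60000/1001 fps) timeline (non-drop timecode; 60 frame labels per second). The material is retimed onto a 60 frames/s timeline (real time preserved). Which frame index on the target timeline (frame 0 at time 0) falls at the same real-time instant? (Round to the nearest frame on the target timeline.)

frame 57489

Source frame index: (0×3600 + 15×60 + 57) × 60 + 12 = 57432.
Real time: 57432 / (60000/1001) = 2395393/2500 s.
Target frame: (2395393/2500) × (60) = 7186179/125 ≈ 57489.432 → 57489.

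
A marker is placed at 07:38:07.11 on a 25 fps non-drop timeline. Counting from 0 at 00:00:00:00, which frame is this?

Total seconds to the label: (7 × 3600 + 38 × 60 + 7) = 27487.
Frame index = 27487 × 25 + 11 = 687186.

687186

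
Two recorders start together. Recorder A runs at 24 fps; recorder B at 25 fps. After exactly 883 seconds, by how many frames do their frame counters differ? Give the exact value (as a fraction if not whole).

A emits 24 × 883 = 21192 frames; B emits 25 × 883 = 22075.
Difference = 883 frames; B is ahead of A.

883 frames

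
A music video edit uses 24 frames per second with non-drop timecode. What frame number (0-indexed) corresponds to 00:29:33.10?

Total seconds to the label: (0 × 3600 + 29 × 60 + 33) = 1773.
Frame index = 1773 × 24 + 10 = 42562.

frame 42562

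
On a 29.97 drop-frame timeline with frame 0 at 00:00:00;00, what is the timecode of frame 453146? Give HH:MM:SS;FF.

Each 10-minute DF block holds 10 × 60 × 30 − 9 × 2 = 17982 frames. 453146 ÷ 17982 → 25 full blocks, remainder 3596.
Within the partial block the first minute is 1800 frames and each further minute 1798, so 1 further minute boundary passed. Total skipped labels = 18 × 25 + 2 × 1 = 452.
Non-drop label index = 453146 + 452 = 453598; at 30 labels/s that is 04:11:59:28, i.e. DF 04:11:59;28.

04:11:59;28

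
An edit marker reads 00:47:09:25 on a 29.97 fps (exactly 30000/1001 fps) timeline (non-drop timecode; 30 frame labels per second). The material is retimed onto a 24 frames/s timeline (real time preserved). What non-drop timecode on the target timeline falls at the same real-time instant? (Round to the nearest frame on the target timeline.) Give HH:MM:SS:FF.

Source frame index: (0×3600 + 47×60 + 9) × 30 + 25 = 84895.
Real time: 84895 / (30000/1001) = 16995979/6000 s.
Target frame: (16995979/6000) × (24) = 16995979/250 ≈ 67983.916 → 67984.
At 24 labels/s: frame 67984 → 00:47:12:16.

00:47:12:16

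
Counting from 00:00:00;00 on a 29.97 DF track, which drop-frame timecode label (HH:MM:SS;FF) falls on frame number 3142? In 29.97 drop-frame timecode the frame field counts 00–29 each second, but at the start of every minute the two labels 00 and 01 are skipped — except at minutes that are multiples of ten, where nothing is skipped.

Each 10-minute DF block holds 10 × 60 × 30 − 9 × 2 = 17982 frames. 3142 ÷ 17982 → 0 full blocks, remainder 3142.
Within the partial block the first minute is 1800 frames and each further minute 1798, so 1 further minute boundary passed. Total skipped labels = 18 × 0 + 2 × 1 = 2.
Non-drop label index = 3142 + 2 = 3144; at 30 labels/s that is 00:01:44:24, i.e. DF 00:01:44;24.

00:01:44;24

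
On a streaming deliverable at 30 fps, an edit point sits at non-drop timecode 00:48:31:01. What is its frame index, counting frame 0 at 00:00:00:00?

87331

Total seconds to the label: (0 × 3600 + 48 × 60 + 31) = 2911.
Frame index = 2911 × 30 + 1 = 87331.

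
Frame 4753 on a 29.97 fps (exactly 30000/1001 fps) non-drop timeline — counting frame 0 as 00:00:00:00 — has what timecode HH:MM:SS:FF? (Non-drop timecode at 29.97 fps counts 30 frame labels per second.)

00:02:38:13

4753 ÷ 30 = 158 full seconds, remainder 13 frames.
158 s = 0 h 2 min 38 s.
Timecode: 00:02:38:13.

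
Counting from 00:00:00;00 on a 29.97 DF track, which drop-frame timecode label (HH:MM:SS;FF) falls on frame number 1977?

Each 10-minute DF block holds 10 × 60 × 30 − 9 × 2 = 17982 frames. 1977 ÷ 17982 → 0 full blocks, remainder 1977.
Within the partial block the first minute is 1800 frames and each further minute 1798, so 1 further minute boundary passed. Total skipped labels = 18 × 0 + 2 × 1 = 2.
Non-drop label index = 1977 + 2 = 1979; at 30 labels/s that is 00:01:05:29, i.e. DF 00:01:05;29.

00:01:05;29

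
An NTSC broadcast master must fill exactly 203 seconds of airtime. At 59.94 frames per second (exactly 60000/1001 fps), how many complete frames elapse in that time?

12167 frames

Frames = 203 × 60000/1001 = 1740000/143 ≈ 12167.8322.
Complete frames: 12167.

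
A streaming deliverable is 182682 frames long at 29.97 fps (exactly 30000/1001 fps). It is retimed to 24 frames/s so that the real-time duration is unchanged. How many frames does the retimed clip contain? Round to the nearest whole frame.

146292 frames

Frames at target rate = 182682 × (24) / (30000/1001) = 91432341/625 ≈ 146291.746.
Nearest whole frame: 146292.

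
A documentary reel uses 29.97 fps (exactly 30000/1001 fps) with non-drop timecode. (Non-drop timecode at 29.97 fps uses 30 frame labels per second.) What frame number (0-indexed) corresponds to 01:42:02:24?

Total seconds to the label: (1 × 3600 + 42 × 60 + 2) = 6122.
Frame index = 6122 × 30 + 24 = 183684.

frame 183684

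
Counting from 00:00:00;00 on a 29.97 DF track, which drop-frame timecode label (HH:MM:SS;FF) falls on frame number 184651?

Each 10-minute DF block holds 10 × 60 × 30 − 9 × 2 = 17982 frames. 184651 ÷ 17982 → 10 full blocks, remainder 4831.
Within the partial block the first minute is 1800 frames and each further minute 1798, so 2 further minute boundaries passed. Total skipped labels = 18 × 10 + 2 × 2 = 184.
Non-drop label index = 184651 + 184 = 184835; at 30 labels/s that is 01:42:41:05, i.e. DF 01:42:41;05.

01:42:41;05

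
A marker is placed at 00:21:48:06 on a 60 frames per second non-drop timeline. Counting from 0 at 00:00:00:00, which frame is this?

78486

Total seconds to the label: (0 × 3600 + 21 × 60 + 48) = 1308.
Frame index = 1308 × 60 + 6 = 78486.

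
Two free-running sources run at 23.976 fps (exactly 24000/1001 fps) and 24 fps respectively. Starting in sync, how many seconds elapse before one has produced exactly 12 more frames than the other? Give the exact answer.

The gap grows by |24 − 24000/1001| = 24/1001 frames per second.
Time for a 12-frame gap: 12 ÷ (24/1001) = 500.5 s.

500.5 seconds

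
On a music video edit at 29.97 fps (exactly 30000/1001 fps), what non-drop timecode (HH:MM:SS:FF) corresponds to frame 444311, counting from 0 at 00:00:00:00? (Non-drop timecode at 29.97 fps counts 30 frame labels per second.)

04:06:50:11

444311 ÷ 30 = 14810 full seconds, remainder 11 frames.
14810 s = 4 h 6 min 50 s.
Timecode: 04:06:50:11.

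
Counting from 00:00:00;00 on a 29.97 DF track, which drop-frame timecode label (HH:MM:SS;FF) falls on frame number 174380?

Ten DF minutes hold 17982 frames, so frame 174380 lies in block 9 (frames 161838–179819) with 12542 frames into that block.
The block's first minute is 1800 frames and the rest 1798 each; 12542 frames reaches minute 6, so 9 × 18 + 6 × 2 = 174 labels have been skipped so far.
Adding those back, label number 174380 + 174 = 174554 at 30 labels/s is 5818 s + 14 f = 1 h 36 min 58 s frame 14, i.e. 01:36:58;14.

01:36:58;14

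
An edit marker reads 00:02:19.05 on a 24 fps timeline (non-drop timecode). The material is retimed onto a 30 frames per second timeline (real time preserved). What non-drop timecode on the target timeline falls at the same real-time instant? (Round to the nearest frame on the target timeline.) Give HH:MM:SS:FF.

00:02:19:06

Source frame index: (0×3600 + 2×60 + 19) × 24 + 5 = 3341.
Real time: 3341 / (24) = 3341/24 s.
Target frame: (3341/24) × (30) = 16705/4 ≈ 4176.250 → 4176.
At 30 labels/s: frame 4176 → 00:02:19:06.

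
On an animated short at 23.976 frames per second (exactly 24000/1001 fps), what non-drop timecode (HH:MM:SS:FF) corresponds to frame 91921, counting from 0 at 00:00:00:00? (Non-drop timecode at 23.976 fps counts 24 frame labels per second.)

91921 ÷ 24 = 3830 full seconds, remainder 1 frame.
3830 s = 1 h 3 min 50 s.
Timecode: 01:03:50:01.

01:03:50:01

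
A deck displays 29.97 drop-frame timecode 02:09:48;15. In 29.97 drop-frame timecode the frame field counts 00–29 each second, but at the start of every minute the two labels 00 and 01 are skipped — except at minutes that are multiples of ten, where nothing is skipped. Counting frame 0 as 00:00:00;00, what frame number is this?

233421

Complete 10-minute blocks: 12, each 17982 frames → 215784.
Remaining 9 whole minutes in the current block: 1800 + 8 × 1798 = 16184 frames.
Within the current minute: 48 × 30 + 15 − 2 = 1453 (labels ;00/;01 skipped at this minute). Total = 215784 + 16184 + 1453 = 233421.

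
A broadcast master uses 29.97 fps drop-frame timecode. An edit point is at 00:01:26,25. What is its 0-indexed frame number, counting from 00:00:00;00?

As if non-drop at 30 labels/s: (0 × 3600 + 1 × 60 + 26) × 30 + 25 = 2605.
Minute boundaries passed: 1; those not divisible by 10: 1 − 0 = 1; dropped labels = 2 × 1 = 2.
Actual frame index = 2605 − 2 = 2603.

2603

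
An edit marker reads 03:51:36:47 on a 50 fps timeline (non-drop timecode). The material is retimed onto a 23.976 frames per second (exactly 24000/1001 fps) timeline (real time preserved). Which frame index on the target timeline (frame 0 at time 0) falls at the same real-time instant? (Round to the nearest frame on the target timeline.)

Source frame index: (3×3600 + 51×60 + 36) × 50 + 47 = 694847.
Real time: 694847 / (50) = 694847/50 s.
Target frame: (694847/50) × (24000/1001) = 333526560/1001 ≈ 333193.367 → 333193.

frame 333193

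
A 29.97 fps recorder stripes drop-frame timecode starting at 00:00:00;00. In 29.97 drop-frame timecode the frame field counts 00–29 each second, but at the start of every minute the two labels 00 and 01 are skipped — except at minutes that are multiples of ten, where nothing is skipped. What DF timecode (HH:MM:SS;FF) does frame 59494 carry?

Ten DF minutes hold 17982 frames, so frame 59494 lies in block 3 (frames 53946–71927) with 5548 frames into that block.
The block's first minute is 1800 frames and the rest 1798 each; 5548 frames reaches minute 3, so 3 × 18 + 3 × 2 = 60 labels have been skipped so far.
Adding those back, label number 59494 + 60 = 59554 at 30 labels/s is 1985 s + 4 f = 0 h 33 min 5 s frame 4, i.e. 00:33:05;04.

00:33:05;04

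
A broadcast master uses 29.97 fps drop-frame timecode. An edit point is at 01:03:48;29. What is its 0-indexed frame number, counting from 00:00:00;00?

114755

As if non-drop at 30 labels/s: (1 × 3600 + 3 × 60 + 48) × 30 + 29 = 114869.
Minute boundaries passed: 63; those not divisible by 10: 63 − 6 = 57; dropped labels = 2 × 57 = 114.
Actual frame index = 114869 − 114 = 114755.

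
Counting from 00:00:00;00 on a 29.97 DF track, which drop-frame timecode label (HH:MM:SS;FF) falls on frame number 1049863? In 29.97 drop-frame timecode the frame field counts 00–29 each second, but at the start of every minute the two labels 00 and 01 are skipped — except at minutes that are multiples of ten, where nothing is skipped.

Ten DF minutes hold 17982 frames, so frame 1049863 lies in block 58 (frames 1042956–1060937) with 6907 frames into that block.
The block's first minute is 1800 frames and the rest 1798 each; 6907 frames reaches minute 3, so 58 × 18 + 3 × 2 = 1050 labels have been skipped so far.
Adding those back, label number 1049863 + 1050 = 1050913 at 30 labels/s is 35030 s + 13 f = 9 h 43 min 50 s frame 13, i.e. 09:43:50;13.

09:43:50;13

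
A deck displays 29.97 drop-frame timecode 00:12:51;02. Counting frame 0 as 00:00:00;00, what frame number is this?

As if non-drop at 30 labels/s: (0 × 3600 + 12 × 60 + 51) × 30 + 2 = 23132.
Minute boundaries passed: 12; those not divisible by 10: 12 − 1 = 11; dropped labels = 2 × 11 = 22.
Actual frame index = 23132 − 22 = 23110.

23110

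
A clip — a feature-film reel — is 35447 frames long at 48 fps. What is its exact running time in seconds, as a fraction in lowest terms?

35447/48 seconds

Running time = 35447 ÷ (48) = 35447 × 1/48 = 35447/48 s.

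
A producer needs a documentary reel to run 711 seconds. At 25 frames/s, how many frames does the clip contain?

17775 frames

Frames = 711 × 25 = 17775.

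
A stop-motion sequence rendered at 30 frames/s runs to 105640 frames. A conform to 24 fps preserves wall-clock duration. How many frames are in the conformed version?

Target frames = source frames × (target rate / source rate) = 105640 × (24)/(30) = 105640 × 4/5 = 84512.

84512 frames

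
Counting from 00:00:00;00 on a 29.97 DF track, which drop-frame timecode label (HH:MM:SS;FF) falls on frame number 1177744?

10:54:57;12

Ten DF minutes hold 17982 frames, so frame 1177744 lies in block 65 (frames 1168830–1186811) with 8914 frames into that block.
The block's first minute is 1800 frames and the rest 1798 each; 8914 frames reaches minute 4, so 65 × 18 + 4 × 2 = 1178 labels have been skipped so far.
Adding those back, label number 1177744 + 1178 = 1178922 at 30 labels/s is 39297 s + 12 f = 10 h 54 min 57 s frame 12, i.e. 10:54:57;12.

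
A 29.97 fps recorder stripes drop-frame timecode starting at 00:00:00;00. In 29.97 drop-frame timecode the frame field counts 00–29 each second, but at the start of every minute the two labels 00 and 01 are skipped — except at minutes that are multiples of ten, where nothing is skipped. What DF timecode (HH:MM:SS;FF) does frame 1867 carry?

Each 10-minute DF block holds 10 × 60 × 30 − 9 × 2 = 17982 frames. 1867 ÷ 17982 → 0 full blocks, remainder 1867.
Within the partial block the first minute is 1800 frames and each further minute 1798, so 1 further minute boundary passed. Total skipped labels = 18 × 0 + 2 × 1 = 2.
Non-drop label index = 1867 + 2 = 1869; at 30 labels/s that is 00:01:02:09, i.e. DF 00:01:02;09.

00:01:02;09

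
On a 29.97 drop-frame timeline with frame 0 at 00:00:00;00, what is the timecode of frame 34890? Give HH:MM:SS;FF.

00:19:24;06

Ten DF minutes hold 17982 frames, so frame 34890 lies in block 1 (frames 17982–35963) with 16908 frames into that block.
The block's first minute is 1800 frames and the rest 1798 each; 16908 frames reaches minute 9, so 1 × 18 + 9 × 2 = 36 labels have been skipped so far.
Adding those back, label number 34890 + 36 = 34926 at 30 labels/s is 1164 s + 6 f = 0 h 19 min 24 s frame 6, i.e. 00:19:24;06.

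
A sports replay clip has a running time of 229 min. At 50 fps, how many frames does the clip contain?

687000 frames

229 min = 13740 s.
Frames = 13740 × 50 = 687000.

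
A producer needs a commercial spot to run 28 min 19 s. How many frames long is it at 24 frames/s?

40776 frames

28 min 19 s = 1699 s.
Frames = 1699 × 24 = 40776.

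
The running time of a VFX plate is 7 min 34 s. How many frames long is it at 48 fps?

21792 frames

7 min 34 s = 454 s.
Frames = 454 × 48 = 21792.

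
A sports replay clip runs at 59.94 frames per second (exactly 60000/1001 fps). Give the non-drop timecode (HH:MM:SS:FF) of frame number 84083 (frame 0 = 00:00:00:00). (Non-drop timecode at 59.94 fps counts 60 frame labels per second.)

00:23:21:23

84083 ÷ 60 = 1401 full seconds, remainder 23 frames.
1401 s = 0 h 23 min 21 s.
Timecode: 00:23:21:23.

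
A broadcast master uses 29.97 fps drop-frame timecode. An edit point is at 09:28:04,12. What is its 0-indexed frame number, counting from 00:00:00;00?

As if non-drop at 30 labels/s: (9 × 3600 + 28 × 60 + 4) × 30 + 12 = 1022532.
Minute boundaries passed: 568; those not divisible by 10: 568 − 56 = 512; dropped labels = 2 × 512 = 1024.
Actual frame index = 1022532 − 1024 = 1021508.

1021508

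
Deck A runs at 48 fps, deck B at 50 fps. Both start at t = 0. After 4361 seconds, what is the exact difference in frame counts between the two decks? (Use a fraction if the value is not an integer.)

8722 frames

A emits 48 × 4361 = 209328 frames; B emits 50 × 4361 = 218050.
Difference = 8722 frames; B is ahead of A.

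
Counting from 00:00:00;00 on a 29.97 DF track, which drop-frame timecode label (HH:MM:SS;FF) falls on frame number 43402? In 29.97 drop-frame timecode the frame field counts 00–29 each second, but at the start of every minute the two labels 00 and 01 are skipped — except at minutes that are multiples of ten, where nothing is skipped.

Ten DF minutes hold 17982 frames, so frame 43402 lies in block 2 (frames 35964–53945) with 7438 frames into that block.
The block's first minute is 1800 frames and the rest 1798 each; 7438 frames reaches minute 4, so 2 × 18 + 4 × 2 = 44 labels have been skipped so far.
Adding those back, label number 43402 + 44 = 43446 at 30 labels/s is 1448 s + 6 f = 0 h 24 min 8 s frame 6, i.e. 00:24:08;06.

00:24:08;06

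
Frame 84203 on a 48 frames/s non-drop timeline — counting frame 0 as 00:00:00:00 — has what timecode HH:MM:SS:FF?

84203 ÷ 48 = 1754 full seconds, remainder 11 frames.
1754 s = 0 h 29 min 14 s.
Timecode: 00:29:14:11.

00:29:14:11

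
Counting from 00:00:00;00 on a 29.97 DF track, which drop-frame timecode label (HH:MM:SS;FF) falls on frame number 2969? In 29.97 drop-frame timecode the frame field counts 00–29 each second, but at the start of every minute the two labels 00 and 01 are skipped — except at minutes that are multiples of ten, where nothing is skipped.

00:01:39;01

Ten DF minutes hold 17982 frames, so frame 2969 lies in block 0 (frames 0–17981) with 2969 frames into that block.
The block's first minute is 1800 frames and the rest 1798 each; 2969 frames reaches minute 1, so 0 × 18 + 1 × 2 = 2 labels have been skipped so far.
Adding those back, label number 2969 + 2 = 2971 at 30 labels/s is 99 s + 1 f = 0 h 1 min 39 s frame 1, i.e. 00:01:39;01.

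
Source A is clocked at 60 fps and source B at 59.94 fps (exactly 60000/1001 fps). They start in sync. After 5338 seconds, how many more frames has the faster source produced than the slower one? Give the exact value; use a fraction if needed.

A emits 60 × 5338 = 320280 frames; B emits 60000/1001 × 5338 = 320280000/1001.
Difference = 320280/1001 frames (≈ 319.9600); B is behind A.

320280/1001 frames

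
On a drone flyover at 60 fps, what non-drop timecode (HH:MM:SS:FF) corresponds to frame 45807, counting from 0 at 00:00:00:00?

45807 ÷ 60 = 763 full seconds, remainder 27 frames.
763 s = 0 h 12 min 43 s.
Timecode: 00:12:43:27.

00:12:43:27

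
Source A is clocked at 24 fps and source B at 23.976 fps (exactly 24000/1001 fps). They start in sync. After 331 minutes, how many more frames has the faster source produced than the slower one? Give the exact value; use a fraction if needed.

476640/1001 frames

331 min = 19860 s.
A emits 24 × 19860 = 476640 frames; B emits 24000/1001 × 19860 = 476640000/1001.
Difference = 476640/1001 frames (≈ 476.1638); B is behind A.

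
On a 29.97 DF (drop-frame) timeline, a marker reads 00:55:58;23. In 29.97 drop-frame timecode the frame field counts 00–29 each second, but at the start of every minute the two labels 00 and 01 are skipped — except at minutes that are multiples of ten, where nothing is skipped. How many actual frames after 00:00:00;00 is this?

Complete 10-minute blocks: 5, each 17982 frames → 89910.
Remaining 5 whole minutes in the current block: 1800 + 4 × 1798 = 8992 frames.
Within the current minute: 58 × 30 + 23 − 2 = 1761 (labels ;00/;01 skipped at this minute). Total = 89910 + 8992 + 1761 = 100663.

100663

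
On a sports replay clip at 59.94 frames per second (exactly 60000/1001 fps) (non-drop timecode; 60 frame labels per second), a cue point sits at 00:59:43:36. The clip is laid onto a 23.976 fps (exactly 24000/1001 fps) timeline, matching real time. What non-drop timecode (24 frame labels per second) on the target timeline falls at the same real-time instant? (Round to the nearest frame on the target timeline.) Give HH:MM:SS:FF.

00:59:43:14

Source frame index: (0×3600 + 59×60 + 43) × 60 + 36 = 215016.
Real time: 215016 / (60000/1001) = 8967959/2500 s.
Target frame: (8967959/2500) × (24000/1001) = 430032/5 ≈ 86006.400 → 86006.
At 24 labels/s: frame 86006 → 00:59:43:14.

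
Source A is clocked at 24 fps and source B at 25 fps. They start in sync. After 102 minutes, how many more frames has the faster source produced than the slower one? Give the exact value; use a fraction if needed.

102 min = 6120 s.
A emits 24 × 6120 = 146880 frames; B emits 25 × 6120 = 153000.
Difference = 6120 frames; B is ahead of A.

6120 frames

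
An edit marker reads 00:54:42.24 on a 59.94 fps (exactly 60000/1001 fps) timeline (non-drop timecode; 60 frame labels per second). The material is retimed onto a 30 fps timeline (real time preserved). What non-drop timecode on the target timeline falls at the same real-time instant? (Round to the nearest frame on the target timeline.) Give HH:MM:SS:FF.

00:54:45:20

Source frame index: (0×3600 + 54×60 + 42) × 60 + 24 = 196944.
Real time: 196944 / (60000/1001) = 4107103/1250 s.
Target frame: (4107103/1250) × (30) = 12321309/125 ≈ 98570.472 → 98570.
At 30 labels/s: frame 98570 → 00:54:45:20.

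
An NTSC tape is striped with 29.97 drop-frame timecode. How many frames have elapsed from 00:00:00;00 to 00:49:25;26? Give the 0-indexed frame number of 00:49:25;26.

As if non-drop at 30 labels/s: (0 × 3600 + 49 × 60 + 25) × 30 + 26 = 88976.
Minute boundaries passed: 49; those not divisible by 10: 49 − 4 = 45; dropped labels = 2 × 45 = 90.
Actual frame index = 88976 − 90 = 88886.

88886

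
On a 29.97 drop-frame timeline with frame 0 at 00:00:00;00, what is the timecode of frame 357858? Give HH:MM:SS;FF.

03:19:00;18

Each 10-minute DF block holds 10 × 60 × 30 − 9 × 2 = 17982 frames. 357858 ÷ 17982 → 19 full blocks, remainder 16200.
Within the partial block the first minute is 1800 frames and each further minute 1798, so 9 further minute boundaries passed. Total skipped labels = 18 × 19 + 2 × 9 = 360.
Non-drop label index = 357858 + 360 = 358218; at 30 labels/s that is 03:19:00:18, i.e. DF 03:19:00;18.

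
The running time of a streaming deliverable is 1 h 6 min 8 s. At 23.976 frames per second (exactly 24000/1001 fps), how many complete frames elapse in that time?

95136 frames

1 h 6 min 8 s = 3968 s.
Frames = 3968 × 24000/1001 = 95232000/1001 ≈ 95136.8631.
Complete frames: 95136.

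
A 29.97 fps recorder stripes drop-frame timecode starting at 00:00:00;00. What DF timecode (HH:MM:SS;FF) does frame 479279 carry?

04:26:31;29

Each 10-minute DF block holds 10 × 60 × 30 − 9 × 2 = 17982 frames. 479279 ÷ 17982 → 26 full blocks, remainder 11747.
Within the partial block the first minute is 1800 frames and each further minute 1798, so 6 further minute boundaries passed. Total skipped labels = 18 × 26 + 2 × 6 = 480.
Non-drop label index = 479279 + 480 = 479759; at 30 labels/s that is 04:26:31:29, i.e. DF 04:26:31;29.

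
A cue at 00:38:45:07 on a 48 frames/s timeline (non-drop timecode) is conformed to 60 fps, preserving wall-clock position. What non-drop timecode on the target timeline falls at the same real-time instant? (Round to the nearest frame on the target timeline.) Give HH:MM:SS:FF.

00:38:45:09

Source frame index: (0×3600 + 38×60 + 45) × 48 + 7 = 111607.
Real time: 111607 / (48) = 111607/48 s.
Target frame: (111607/48) × (60) = 558035/4 ≈ 139508.750 → 139509.
At 60 labels/s: frame 139509 → 00:38:45:09.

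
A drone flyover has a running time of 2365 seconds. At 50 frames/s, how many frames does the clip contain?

Frames = 2365 × 50 = 118250.

118250 frames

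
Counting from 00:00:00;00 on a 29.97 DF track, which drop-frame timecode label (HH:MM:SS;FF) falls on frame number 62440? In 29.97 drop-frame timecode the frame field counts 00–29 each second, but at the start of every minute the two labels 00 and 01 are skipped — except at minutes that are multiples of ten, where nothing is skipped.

Ten DF minutes hold 17982 frames, so frame 62440 lies in block 3 (frames 53946–71927) with 8494 frames into that block.
The block's first minute is 1800 frames and the rest 1798 each; 8494 frames reaches minute 4, so 3 × 18 + 4 × 2 = 62 labels have been skipped so far.
Adding those back, label number 62440 + 62 = 62502 at 30 labels/s is 2083 s + 12 f = 0 h 34 min 43 s frame 12, i.e. 00:34:43;12.

00:34:43;12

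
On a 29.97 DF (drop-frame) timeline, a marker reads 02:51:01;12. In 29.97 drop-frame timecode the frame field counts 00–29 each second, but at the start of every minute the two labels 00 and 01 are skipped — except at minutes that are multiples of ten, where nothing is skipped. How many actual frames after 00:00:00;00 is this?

Complete 10-minute blocks: 17, each 17982 frames → 305694.
Remaining 1 whole minute in the current block: 1800 + 0 × 1798 = 1800 frames.
Within the current minute: 1 × 30 + 12 − 2 = 40 (labels ;00/;01 skipped at this minute). Total = 305694 + 1800 + 40 = 307534.

307534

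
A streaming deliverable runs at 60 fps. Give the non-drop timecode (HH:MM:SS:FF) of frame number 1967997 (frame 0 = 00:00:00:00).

1967997 ÷ 60 = 32799 full seconds, remainder 57 frames.
32799 s = 9 h 6 min 39 s.
Timecode: 09:06:39:57.

09:06:39:57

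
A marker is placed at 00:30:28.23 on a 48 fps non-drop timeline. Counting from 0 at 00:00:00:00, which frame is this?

frame 87767

Total seconds to the label: (0 × 3600 + 30 × 60 + 28) = 1828.
Frame index = 1828 × 48 + 23 = 87767.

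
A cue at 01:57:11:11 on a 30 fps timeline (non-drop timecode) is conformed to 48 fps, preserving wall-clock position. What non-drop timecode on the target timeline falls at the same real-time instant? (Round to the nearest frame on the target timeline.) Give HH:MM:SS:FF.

Source frame index: (1×3600 + 57×60 + 11) × 30 + 11 = 210941.
Real time: 210941 / (30) = 210941/30 s.
Target frame: (210941/30) × (48) = 1687528/5 ≈ 337505.600 → 337506.
At 48 labels/s: frame 337506 → 01:57:11:18.

01:57:11:18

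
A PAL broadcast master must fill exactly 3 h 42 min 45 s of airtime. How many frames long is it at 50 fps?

3 h 42 min 45 s = 13365 s.
Frames = 13365 × 50 = 668250.

668250 frames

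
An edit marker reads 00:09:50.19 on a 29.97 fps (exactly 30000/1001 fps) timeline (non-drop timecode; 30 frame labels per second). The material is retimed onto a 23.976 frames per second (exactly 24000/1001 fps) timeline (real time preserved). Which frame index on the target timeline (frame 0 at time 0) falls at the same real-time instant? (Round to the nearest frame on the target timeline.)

frame 14175

Source frame index: (0×3600 + 9×60 + 50) × 30 + 19 = 17719.
Real time: 17719 / (30000/1001) = 17736719/30000 s.
Target frame: (17736719/30000) × (24000/1001) = 70876/5 ≈ 14175.200 → 14175.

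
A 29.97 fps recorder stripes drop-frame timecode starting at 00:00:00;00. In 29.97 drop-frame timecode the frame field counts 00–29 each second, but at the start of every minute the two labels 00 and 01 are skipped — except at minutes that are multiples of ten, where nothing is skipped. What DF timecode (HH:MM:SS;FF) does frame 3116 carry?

00:01:43;28

Each 10-minute DF block holds 10 × 60 × 30 − 9 × 2 = 17982 frames. 3116 ÷ 17982 → 0 full blocks, remainder 3116.
Within the partial block the first minute is 1800 frames and each further minute 1798, so 1 further minute boundary passed. Total skipped labels = 18 × 0 + 2 × 1 = 2.
Non-drop label index = 3116 + 2 = 3118; at 30 labels/s that is 00:01:43:28, i.e. DF 00:01:43;28.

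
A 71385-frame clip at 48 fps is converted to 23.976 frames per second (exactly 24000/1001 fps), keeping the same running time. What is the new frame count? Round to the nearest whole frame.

35657 frames

Frames at target rate = 71385 × (24000/1001) / (48) = 35692500/1001 ≈ 35656.843.
Nearest whole frame: 35657.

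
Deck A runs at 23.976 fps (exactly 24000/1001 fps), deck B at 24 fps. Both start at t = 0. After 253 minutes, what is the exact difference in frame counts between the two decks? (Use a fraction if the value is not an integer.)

33120/91 frames

253 min = 15180 s.
A emits 24000/1001 × 15180 = 33120000/91 frames; B emits 24 × 15180 = 364320.
Difference = 33120/91 frames (≈ 363.9560); B is ahead of A.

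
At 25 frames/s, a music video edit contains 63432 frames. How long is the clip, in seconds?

2537.28 seconds

Running time = 63432 / (25) = 2537.28 s.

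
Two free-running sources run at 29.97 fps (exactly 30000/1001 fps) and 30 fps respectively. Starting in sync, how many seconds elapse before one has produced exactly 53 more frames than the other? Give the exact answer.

The gap grows by |30 − 30000/1001| = 30/1001 frames per second.
Time for a 53-frame gap: 53 ÷ (30/1001) = 53053/30 s.

53053/30 seconds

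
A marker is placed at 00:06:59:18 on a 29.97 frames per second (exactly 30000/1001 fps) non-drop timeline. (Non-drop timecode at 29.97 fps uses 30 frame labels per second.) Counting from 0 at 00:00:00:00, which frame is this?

Total seconds to the label: (0 × 3600 + 6 × 60 + 59) = 419.
Frame index = 419 × 30 + 18 = 12588.

frame 12588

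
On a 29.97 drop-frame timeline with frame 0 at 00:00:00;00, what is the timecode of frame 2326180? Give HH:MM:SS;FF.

21:33:36;28

Each 10-minute DF block holds 10 × 60 × 30 − 9 × 2 = 17982 frames. 2326180 ÷ 17982 → 129 full blocks, remainder 6502.
Within the partial block the first minute is 1800 frames and each further minute 1798, so 3 further minute boundaries passed. Total skipped labels = 18 × 129 + 2 × 3 = 2328.
Non-drop label index = 2326180 + 2328 = 2328508; at 30 labels/s that is 21:33:36:28, i.e. DF 21:33:36;28.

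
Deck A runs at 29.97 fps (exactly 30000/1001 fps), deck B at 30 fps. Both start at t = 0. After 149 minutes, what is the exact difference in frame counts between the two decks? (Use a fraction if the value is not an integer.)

268200/1001 frames

149 min = 8940 s.
A emits 30000/1001 × 8940 = 268200000/1001 frames; B emits 30 × 8940 = 268200.
Difference = 268200/1001 frames (≈ 267.9321); B is ahead of A.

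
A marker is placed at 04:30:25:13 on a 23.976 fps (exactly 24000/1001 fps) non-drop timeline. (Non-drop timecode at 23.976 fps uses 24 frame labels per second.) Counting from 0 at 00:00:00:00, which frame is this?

389413

Total seconds to the label: (4 × 3600 + 30 × 60 + 25) = 16225.
Frame index = 16225 × 24 + 13 = 389413.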